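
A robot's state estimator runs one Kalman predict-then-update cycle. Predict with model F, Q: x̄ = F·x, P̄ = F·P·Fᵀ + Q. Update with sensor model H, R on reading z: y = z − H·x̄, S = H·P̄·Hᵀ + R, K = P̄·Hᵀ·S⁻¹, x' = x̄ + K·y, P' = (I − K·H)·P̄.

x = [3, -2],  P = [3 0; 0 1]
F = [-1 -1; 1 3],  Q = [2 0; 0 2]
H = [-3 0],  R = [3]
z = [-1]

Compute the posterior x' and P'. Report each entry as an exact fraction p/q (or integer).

x̄ = F·x = [-1, -3]
P̄ = F·P·Fᵀ + Q = [6 -6; -6 14]
y = z − H·x̄ = [-4]
S = H·P̄·Hᵀ + R = [57]
K = P̄·Hᵀ·S⁻¹ = [-6/19; 6/19]
x' = x̄ + K·y = [5/19, -81/19]
P' = (I − K·H)·P̄ = [6/19 -6/19; -6/19 158/19]

x' = [5/19, -81/19]
P' = [6/19 -6/19; -6/19 158/19]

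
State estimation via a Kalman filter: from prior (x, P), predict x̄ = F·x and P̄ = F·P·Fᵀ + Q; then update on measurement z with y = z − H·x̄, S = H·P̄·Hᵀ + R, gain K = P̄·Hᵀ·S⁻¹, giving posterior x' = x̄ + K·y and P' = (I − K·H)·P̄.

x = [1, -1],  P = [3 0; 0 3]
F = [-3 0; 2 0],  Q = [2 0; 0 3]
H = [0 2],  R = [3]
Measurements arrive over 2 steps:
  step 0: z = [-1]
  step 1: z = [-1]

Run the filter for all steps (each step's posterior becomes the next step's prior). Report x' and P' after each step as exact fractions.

step 0: x̄ = F·x = [-3, 2]
step 0: P̄ = F·P·Fᵀ + Q = [29 -18; -18 15]
step 0: y = z − H·x̄ = [-5]
step 0: S = H·P̄·Hᵀ + R = [63]
step 0: K = P̄·Hᵀ·S⁻¹ = [-4/7; 10/21]
step 0: x' = x̄ + K·y = [-1/7, -8/21]
step 0: P' = (I − K·H)·P̄ = [59/7 -6/7; -6/7 5/7]
step 1: x̄ = F·x = [3/7, -2/7]
step 1: P̄ = F·P·Fᵀ + Q = [545/7 -354/7; -354/7 257/7]
step 1: y = z − H·x̄ = [-3/7]
step 1: S = H·P̄·Hᵀ + R = [1049/7]
step 1: K = P̄·Hᵀ·S⁻¹ = [-708/1049; 514/1049]
step 1: x' = x̄ + K·y = [753/1049, -520/1049]
step 1: P' = (I − K·H)·P̄ = [10063/1049 -1062/1049; -1062/1049 771/1049]

step 0: x' = [-1/7, -8/21], P' = [59/7 -6/7; -6/7 5/7]
step 1: x' = [753/1049, -520/1049], P' = [10063/1049 -1062/1049; -1062/1049 771/1049]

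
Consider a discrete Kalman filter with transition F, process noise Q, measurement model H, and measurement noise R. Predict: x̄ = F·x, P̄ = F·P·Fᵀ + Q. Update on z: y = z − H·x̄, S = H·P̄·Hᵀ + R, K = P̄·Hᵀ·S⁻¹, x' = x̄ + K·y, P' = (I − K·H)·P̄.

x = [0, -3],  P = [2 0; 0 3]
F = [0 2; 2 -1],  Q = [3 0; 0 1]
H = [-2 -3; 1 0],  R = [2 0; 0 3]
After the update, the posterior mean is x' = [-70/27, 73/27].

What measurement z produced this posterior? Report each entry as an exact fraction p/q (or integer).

z = [-3, -2]

x̄ = F·x = [-6, 3]
P̄ = F·P·Fᵀ + Q = [15 -6; -6 12]
S = H·P̄·Hᵀ + R = [98 -12; -12 18]
K = P̄·Hᵀ·S⁻¹ = [-1/45 221/270; -14/45 -73/135]
x' − x̄ = [92/27, -8/27] = K·y
y = (KᵀK)⁻¹·Kᵀ·(x' − x̄) = [-6, 4]
z = y + H·x̄ = [-6, 4] + [3, -6] = [-3, -2]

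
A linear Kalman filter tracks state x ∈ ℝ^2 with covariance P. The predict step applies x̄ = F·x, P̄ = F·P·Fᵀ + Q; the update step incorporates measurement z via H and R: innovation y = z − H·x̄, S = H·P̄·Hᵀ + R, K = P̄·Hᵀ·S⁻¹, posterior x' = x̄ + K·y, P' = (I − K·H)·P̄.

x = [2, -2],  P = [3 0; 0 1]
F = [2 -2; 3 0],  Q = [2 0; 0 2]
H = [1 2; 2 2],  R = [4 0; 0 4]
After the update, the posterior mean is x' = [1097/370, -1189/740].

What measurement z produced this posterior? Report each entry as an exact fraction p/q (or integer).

z = [-1, 3]

x̄ = F·x = [8, 6]
P̄ = F·P·Fᵀ + Q = [18 18; 18 29]
S = H·P̄·Hᵀ + R = [210 260; 260 336]
K = P̄·Hᵀ·S⁻¹ = [-36/185 27/74; 137/370 -1/148]
x' − x̄ = [-1863/370, -5629/740] = K·y
y = (KᵀK)⁻¹·Kᵀ·(x' − x̄) = [-21, -25]
z = y + H·x̄ = [-21, -25] + [20, 28] = [-1, 3]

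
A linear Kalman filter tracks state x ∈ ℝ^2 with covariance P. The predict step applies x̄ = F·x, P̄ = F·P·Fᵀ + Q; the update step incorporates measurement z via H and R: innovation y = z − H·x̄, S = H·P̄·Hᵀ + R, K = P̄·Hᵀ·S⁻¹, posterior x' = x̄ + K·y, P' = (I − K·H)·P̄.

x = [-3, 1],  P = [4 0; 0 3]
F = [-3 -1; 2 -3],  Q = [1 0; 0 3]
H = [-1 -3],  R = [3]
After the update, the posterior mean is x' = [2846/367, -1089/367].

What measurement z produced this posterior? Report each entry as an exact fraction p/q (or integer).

z = [1]

x̄ = F·x = [8, -9]
P̄ = F·P·Fᵀ + Q = [40 -15; -15 46]
S = H·P̄·Hᵀ + R = [367]
K = P̄·Hᵀ·S⁻¹ = [5/367; -123/367]
x' − x̄ = [-90/367, 2214/367] = K·y
y = (KᵀK)⁻¹·Kᵀ·(x' − x̄) = [-18]
z = y + H·x̄ = [-18] + [19] = [1]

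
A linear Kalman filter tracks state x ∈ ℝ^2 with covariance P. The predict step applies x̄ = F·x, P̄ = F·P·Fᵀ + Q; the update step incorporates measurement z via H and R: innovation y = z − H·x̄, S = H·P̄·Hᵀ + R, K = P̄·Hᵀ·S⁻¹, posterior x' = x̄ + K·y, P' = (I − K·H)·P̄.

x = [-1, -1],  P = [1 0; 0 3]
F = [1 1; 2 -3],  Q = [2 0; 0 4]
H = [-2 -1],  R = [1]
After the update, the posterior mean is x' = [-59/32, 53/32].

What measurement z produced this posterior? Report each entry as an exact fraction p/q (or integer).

z = [2]

x̄ = F·x = [-2, 1]
P̄ = F·P·Fᵀ + Q = [6 -7; -7 35]
S = H·P̄·Hᵀ + R = [32]
K = P̄·Hᵀ·S⁻¹ = [-5/32; -21/32]
x' − x̄ = [5/32, 21/32] = K·y
y = (KᵀK)⁻¹·Kᵀ·(x' − x̄) = [-1]
z = y + H·x̄ = [-1] + [3] = [2]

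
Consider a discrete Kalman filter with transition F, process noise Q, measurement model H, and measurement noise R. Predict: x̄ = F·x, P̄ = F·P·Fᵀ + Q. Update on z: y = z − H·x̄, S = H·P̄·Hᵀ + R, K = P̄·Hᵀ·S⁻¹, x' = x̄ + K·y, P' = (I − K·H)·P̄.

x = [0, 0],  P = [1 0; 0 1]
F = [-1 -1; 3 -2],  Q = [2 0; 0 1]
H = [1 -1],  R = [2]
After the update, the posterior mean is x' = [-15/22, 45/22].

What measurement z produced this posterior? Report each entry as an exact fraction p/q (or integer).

z = [-3]

x̄ = F·x = [0, 0]
P̄ = F·P·Fᵀ + Q = [4 -1; -1 14]
S = H·P̄·Hᵀ + R = [22]
K = P̄·Hᵀ·S⁻¹ = [5/22; -15/22]
x' − x̄ = [-15/22, 45/22] = K·y
y = (KᵀK)⁻¹·Kᵀ·(x' − x̄) = [-3]
z = y + H·x̄ = [-3] + [0] = [-3]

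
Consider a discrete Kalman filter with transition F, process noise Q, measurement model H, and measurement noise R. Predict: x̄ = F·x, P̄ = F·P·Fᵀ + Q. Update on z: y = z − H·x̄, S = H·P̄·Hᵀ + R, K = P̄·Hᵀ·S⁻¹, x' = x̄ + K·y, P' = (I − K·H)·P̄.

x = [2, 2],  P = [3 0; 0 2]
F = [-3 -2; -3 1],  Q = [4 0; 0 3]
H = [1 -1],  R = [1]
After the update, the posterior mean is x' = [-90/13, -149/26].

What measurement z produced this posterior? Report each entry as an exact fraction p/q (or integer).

z = [-1]

x̄ = F·x = [-10, -4]
P̄ = F·P·Fᵀ + Q = [39 23; 23 32]
S = H·P̄·Hᵀ + R = [26]
K = P̄·Hᵀ·S⁻¹ = [8/13; -9/26]
x' − x̄ = [40/13, -45/26] = K·y
y = (KᵀK)⁻¹·Kᵀ·(x' − x̄) = [5]
z = y + H·x̄ = [5] + [-6] = [-1]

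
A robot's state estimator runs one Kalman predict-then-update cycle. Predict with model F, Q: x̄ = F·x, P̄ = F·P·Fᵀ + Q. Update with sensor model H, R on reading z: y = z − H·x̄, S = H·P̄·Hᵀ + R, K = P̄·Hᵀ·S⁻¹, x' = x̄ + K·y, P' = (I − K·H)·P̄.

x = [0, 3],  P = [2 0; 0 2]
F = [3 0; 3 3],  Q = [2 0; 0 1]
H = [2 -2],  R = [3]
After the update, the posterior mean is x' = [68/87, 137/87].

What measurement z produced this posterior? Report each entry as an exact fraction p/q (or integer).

x̄ = F·x = [0, 9]
P̄ = F·P·Fᵀ + Q = [20 18; 18 37]
S = H·P̄·Hᵀ + R = [87]
K = P̄·Hᵀ·S⁻¹ = [4/87; -38/87]
x' − x̄ = [68/87, -646/87] = K·y
y = (KᵀK)⁻¹·Kᵀ·(x' − x̄) = [17]
z = y + H·x̄ = [17] + [-18] = [-1]

z = [-1]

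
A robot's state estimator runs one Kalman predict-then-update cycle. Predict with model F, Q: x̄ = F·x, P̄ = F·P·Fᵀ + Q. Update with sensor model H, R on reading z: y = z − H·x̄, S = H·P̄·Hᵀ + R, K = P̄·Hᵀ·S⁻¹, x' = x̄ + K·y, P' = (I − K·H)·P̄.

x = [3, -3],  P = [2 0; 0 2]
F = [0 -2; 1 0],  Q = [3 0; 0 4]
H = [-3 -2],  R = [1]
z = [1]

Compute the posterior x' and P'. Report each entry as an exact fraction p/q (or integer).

x̄ = F·x = [6, 3]
P̄ = F·P·Fᵀ + Q = [11 0; 0 6]
y = z − H·x̄ = [25]
S = H·P̄·Hᵀ + R = [124]
K = P̄·Hᵀ·S⁻¹ = [-33/124; -3/31]
x' = x̄ + K·y = [-81/124, 18/31]
P' = (I − K·H)·P̄ = [275/124 -99/31; -99/31 150/31]

x' = [-81/124, 18/31]
P' = [275/124 -99/31; -99/31 150/31]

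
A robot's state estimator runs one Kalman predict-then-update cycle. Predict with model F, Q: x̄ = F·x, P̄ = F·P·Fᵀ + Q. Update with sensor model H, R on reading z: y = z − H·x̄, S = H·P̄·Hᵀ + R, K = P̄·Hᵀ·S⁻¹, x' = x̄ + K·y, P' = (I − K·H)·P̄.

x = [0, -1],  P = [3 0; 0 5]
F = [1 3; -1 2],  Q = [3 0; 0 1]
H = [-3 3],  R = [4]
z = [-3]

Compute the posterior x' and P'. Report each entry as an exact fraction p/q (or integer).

x' = [-147/193, -332/193]
P' = [4659/193 4563/193; 4563/193 4551/193]

x̄ = F·x = [-3, -2]
P̄ = F·P·Fᵀ + Q = [51 27; 27 24]
y = z − H·x̄ = [-6]
S = H·P̄·Hᵀ + R = [193]
K = P̄·Hᵀ·S⁻¹ = [-72/193; -9/193]
x' = x̄ + K·y = [-147/193, -332/193]
P' = (I − K·H)·P̄ = [4659/193 4563/193; 4563/193 4551/193]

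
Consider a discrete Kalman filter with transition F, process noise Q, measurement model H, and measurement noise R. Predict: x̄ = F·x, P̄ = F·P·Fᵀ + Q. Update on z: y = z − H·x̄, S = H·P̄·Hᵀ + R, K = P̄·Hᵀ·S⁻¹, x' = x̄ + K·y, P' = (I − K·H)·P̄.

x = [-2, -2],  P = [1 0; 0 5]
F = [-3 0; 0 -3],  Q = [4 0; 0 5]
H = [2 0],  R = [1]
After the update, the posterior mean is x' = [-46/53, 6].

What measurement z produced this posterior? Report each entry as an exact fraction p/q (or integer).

x̄ = F·x = [6, 6]
P̄ = F·P·Fᵀ + Q = [13 0; 0 50]
S = H·P̄·Hᵀ + R = [53]
K = P̄·Hᵀ·S⁻¹ = [26/53; 0]
x' − x̄ = [-364/53, 0] = K·y
y = (KᵀK)⁻¹·Kᵀ·(x' − x̄) = [-14]
z = y + H·x̄ = [-14] + [12] = [-2]

z = [-2]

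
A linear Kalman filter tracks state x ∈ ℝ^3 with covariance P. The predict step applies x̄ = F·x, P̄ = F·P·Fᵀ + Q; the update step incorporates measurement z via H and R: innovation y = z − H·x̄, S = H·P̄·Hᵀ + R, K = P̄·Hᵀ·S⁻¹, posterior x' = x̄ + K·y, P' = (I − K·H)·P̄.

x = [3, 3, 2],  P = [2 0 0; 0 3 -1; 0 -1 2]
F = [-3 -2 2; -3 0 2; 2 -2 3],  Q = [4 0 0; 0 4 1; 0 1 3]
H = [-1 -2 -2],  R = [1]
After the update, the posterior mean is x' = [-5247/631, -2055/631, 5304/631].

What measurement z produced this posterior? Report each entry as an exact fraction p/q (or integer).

z = [-2]

x̄ = F·x = [-11, -5, 6]
P̄ = F·P·Fᵀ + Q = [50 30 22; 30 30 5; 22 5 53]
S = H·P̄·Hᵀ + R = [631]
K = P̄·Hᵀ·S⁻¹ = [-154/631; -100/631; -138/631]
x' − x̄ = [1694/631, 1100/631, 1518/631] = K·y
y = (KᵀK)⁻¹·Kᵀ·(x' − x̄) = [-11]
z = y + H·x̄ = [-11] + [9] = [-2]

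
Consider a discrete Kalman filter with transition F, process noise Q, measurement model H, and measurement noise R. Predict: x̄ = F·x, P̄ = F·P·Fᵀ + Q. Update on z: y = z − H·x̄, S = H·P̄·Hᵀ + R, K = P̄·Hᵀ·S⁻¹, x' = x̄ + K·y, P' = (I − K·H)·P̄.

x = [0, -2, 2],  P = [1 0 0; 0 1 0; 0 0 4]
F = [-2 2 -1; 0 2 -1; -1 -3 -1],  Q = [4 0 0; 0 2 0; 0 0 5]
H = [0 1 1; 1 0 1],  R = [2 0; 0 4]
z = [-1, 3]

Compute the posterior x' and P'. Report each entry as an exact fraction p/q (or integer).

x̄ = F·x = [-6, -6, 4]
P̄ = F·P·Fᵀ + Q = [16 8 0; 8 10 -2; 0 -2 19]
y = z − H·x̄ = [1, 5]
S = H·P̄·Hᵀ + R = [27 25; 25 39]
K = P̄·Hᵀ·S⁻¹ = [-22/107 58/107; 81/214 -19/214; 47/107 22/107]
x' = x̄ + K·y = [-374/107, -649/107, 585/107]
P' = (I − K·H)·P̄ = [960/107 684/107 -728/107; 684/107 803/107 -722/107; -728/107 -722/107 816/107]

x' = [-374/107, -649/107, 585/107]
P' = [960/107 684/107 -728/107; 684/107 803/107 -722/107; -728/107 -722/107 816/107]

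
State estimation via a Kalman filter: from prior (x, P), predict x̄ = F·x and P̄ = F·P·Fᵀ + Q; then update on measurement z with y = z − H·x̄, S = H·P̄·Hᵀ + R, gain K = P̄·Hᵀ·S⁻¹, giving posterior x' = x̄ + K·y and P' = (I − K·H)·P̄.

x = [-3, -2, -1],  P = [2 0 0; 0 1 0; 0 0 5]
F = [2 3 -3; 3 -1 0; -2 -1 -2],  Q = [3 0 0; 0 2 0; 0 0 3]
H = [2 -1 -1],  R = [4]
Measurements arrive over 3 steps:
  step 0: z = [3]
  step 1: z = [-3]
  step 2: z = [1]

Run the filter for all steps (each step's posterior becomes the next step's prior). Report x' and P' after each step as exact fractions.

step 0: x' = [267/61, -363/61, 746/61], P' = [497/61 277/61 581/61; 277/61 3779/183 -2149/183; 581/61 -2149/183 5567/183]
step 1: x' = [-1586919/241891, 3440404/241891, -5859145/241891], P' = [4213961/241891 -5870036/241891 13825854/241891; -5870036/241891 14289706/241891 -25971298/241891; 13825854/241891 -25971298/241891 53586418/241891]
step 2: x' = [-601844851/357938760, -1950162143/715877520, -243810389/143175504], P' = [9740100749/715877520 -23888577383/1431755040 11943435523/286351008; -23888577383/1431755040 127795130021/2863510080 -44293934329/572702016; 11943435523/286351008 -44293934329/572702016 91476314641/572702016]

step 0: x̄ = F·x = [-9, -7, 10]
step 0: P̄ = F·P·Fᵀ + Q = [65 9 19; 9 21 -11; 19 -11 32]
step 0: y = z − H·x̄ = [24]
step 0: S = H·P̄·Hᵀ + R = [183]
step 0: K = P̄·Hᵀ·S⁻¹ = [34/61; 8/183; 17/183]
step 0: x' = x̄ + K·y = [267/61, -363/61, 746/61]
step 0: P' = (I − K·H)·P̄ = [497/61 277/61 581/61; 277/61 3779/183 -2149/183; 581/61 -2149/183 5567/183]
step 1: x̄ = F·x = [-2793/61, 1164/61, -1663/61]
step 1: P̄ = F·P·Fᵀ + Q = [39455/61 -6236/61 6462/61; -6236/61 12578/183 -6918/61; 6462/61 -6918/61 13744/61]
step 1: y = z − H·x̄ = [4904/61]
step 1: S = H·P̄·Hᵀ + R = [483782/183]
step 1: K = P̄·Hᵀ·S⁻¹ = [118026/241891; -14620/241891; 9147/241891]
step 1: x' = x̄ + K·y = [-1586919/241891, 3440404/241891, -5859145/241891]
step 1: P' = (I − K·H)·P̄ = [4213961/241891 -5870036/241891 13825854/241891; -5870036/241891 14289706/241891 -25971298/241891; 13825854/241891 -25971298/241891 53586418/241891]
step 2: x̄ = F·x = [24724809/241891, -8201161/241891, 11451724/241891]
step 2: P̄ = F·P·Fᵀ + Q = [859599317/241891 -261022184/241891 414319436/241891; -261022184/241891 87919353/241891 -140021744/241891; 414319436/241891 -140021744/241891 229458391/241891]
step 2: y = z − H·x̄ = [-45957164/241891]
step 2: S = H·P̄·Hᵀ + R = [2863510080/241891]
step 2: K = P̄·Hᵀ·S⁻¹ = [782950691/1431755040; -469941977/2863510080; 147840445/572702016]
step 2: x' = x̄ + K·y = [-601844851/357938760, -1950162143/715877520, -243810389/143175504]
step 2: P' = (I − K·H)·P̄ = [9740100749/715877520 -23888577383/1431755040 11943435523/286351008; -23888577383/1431755040 127795130021/2863510080 -44293934329/572702016; 11943435523/286351008 -44293934329/572702016 91476314641/572702016]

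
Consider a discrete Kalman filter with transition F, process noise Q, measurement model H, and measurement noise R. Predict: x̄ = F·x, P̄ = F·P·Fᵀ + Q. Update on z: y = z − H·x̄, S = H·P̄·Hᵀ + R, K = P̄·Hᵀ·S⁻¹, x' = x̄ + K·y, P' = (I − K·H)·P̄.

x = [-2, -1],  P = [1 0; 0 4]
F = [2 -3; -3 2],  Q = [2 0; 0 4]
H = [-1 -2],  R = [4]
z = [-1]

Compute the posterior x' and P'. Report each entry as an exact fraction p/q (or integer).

x' = [11/7, 0]
P' = [240/7 -18; -18 31/3]

x̄ = F·x = [-1, 4]
P̄ = F·P·Fᵀ + Q = [42 -30; -30 29]
y = z − H·x̄ = [6]
S = H·P̄·Hᵀ + R = [42]
K = P̄·Hᵀ·S⁻¹ = [3/7; -2/3]
x' = x̄ + K·y = [11/7, 0]
P' = (I − K·H)·P̄ = [240/7 -18; -18 31/3]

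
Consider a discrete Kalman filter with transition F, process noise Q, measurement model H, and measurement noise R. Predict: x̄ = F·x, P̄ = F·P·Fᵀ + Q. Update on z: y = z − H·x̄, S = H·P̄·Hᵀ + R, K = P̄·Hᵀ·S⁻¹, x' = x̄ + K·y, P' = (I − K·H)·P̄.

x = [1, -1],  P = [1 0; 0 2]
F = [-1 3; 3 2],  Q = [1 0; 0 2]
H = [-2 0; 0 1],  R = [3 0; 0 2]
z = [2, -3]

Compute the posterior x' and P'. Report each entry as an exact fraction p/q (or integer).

x' = [-52/43, -307/129]
P' = [339/473 18/473; 18/473 2506/1419]

x̄ = F·x = [-4, 1]
P̄ = F·P·Fᵀ + Q = [20 9; 9 19]
y = z − H·x̄ = [-6, -4]
S = H·P̄·Hᵀ + R = [83 -18; -18 21]
K = P̄·Hᵀ·S⁻¹ = [-226/473 9/473; -12/473 1253/1419]
x' = x̄ + K·y = [-52/43, -307/129]
P' = (I − K·H)·P̄ = [339/473 18/473; 18/473 2506/1419]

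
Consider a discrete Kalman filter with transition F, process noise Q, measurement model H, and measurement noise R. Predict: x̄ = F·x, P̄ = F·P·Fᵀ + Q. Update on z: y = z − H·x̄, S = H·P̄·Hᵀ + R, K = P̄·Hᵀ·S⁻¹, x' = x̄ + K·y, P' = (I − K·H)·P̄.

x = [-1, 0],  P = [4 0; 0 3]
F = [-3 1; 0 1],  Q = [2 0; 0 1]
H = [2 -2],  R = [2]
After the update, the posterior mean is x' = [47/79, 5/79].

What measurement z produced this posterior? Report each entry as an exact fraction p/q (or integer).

x̄ = F·x = [3, 0]
P̄ = F·P·Fᵀ + Q = [41 3; 3 4]
S = H·P̄·Hᵀ + R = [158]
K = P̄·Hᵀ·S⁻¹ = [38/79; -1/79]
x' − x̄ = [-190/79, 5/79] = K·y
y = (KᵀK)⁻¹·Kᵀ·(x' − x̄) = [-5]
z = y + H·x̄ = [-5] + [6] = [1]

z = [1]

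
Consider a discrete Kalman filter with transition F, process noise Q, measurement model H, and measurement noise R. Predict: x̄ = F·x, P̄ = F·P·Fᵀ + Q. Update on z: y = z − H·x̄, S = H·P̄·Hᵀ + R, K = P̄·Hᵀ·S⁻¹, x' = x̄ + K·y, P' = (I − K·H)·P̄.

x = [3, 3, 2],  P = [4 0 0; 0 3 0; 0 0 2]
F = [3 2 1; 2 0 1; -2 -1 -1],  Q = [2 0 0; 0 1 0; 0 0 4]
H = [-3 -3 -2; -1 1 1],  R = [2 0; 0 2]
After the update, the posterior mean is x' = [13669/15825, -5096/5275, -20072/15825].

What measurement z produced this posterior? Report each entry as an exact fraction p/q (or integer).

x̄ = F·x = [17, 8, -11]
P̄ = F·P·Fᵀ + Q = [52 26 -32; 26 19 -18; -32 -18 25]
S = H·P̄·Hᵀ + R = [609 171; 171 74]
K = P̄·Hᵀ·S⁻¹ = [-2662/15825 -2084/5275; -1017/5275 568/5275; 731/15825 2217/5275]
x' − x̄ = [-255356/15825, -47296/5275, 154003/15825] = K·y
y = (KᵀK)⁻¹·Kᵀ·(x' − x̄) = [56, 17]
z = y + H·x̄ = [56, 17] + [-53, -20] = [3, -3]

z = [3, -3]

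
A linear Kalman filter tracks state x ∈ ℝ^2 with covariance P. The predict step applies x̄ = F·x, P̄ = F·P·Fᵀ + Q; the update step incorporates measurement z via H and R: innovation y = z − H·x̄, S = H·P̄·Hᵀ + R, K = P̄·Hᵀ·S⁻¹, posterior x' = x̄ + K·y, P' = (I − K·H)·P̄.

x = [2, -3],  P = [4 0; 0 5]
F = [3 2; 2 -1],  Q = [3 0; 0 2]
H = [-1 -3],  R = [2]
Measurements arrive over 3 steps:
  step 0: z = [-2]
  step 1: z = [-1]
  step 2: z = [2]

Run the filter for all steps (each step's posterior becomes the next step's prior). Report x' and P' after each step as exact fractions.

step 0: x̄ = F·x = [0, 7]
step 0: P̄ = F·P·Fᵀ + Q = [59 14; 14 23]
step 0: y = z − H·x̄ = [19]
step 0: S = H·P̄·Hᵀ + R = [352]
step 0: K = P̄·Hᵀ·S⁻¹ = [-101/352; -83/352]
step 0: x' = x̄ + K·y = [-1919/352, 887/352]
step 0: P' = (I − K·H)·P̄ = [10567/352 -3455/352; -3455/352 1207/352]
step 1: x̄ = F·x = [-3983/352, -4725/352]
step 1: P̄ = F·P·Fᵀ + Q = [59527/352 57533/352; 57533/352 57999/352]
step 1: y = z − H·x̄ = [-9255/176]
step 1: S = H·P̄·Hᵀ + R = [231855/88]
step 1: K = P̄·Hᵀ·S⁻¹ = [-116063/463710; -1781/7134]
step 1: x' = x̄ + K·y = [114155/61828, -1405/4756]
step 1: P' = (I − K·H)·P̄ = [3761507/927420 -16909/14268; -16909/14268 8011/14268]
step 2: x̄ = F·x = [305935/61828, 246575/61828]
step 2: P̄ = F·P·Fᵀ + Q = [25529663/927420 6809509/309140; 6809509/309140 7272641/309140]
step 2: y = z − H·x̄ = [292329/15457]
step 2: S = H·P̄·Hᵀ + R = [86579243/231855]
step 2: K = P̄·Hᵀ·S⁻¹ = [-21703811/86579243; -21470574/86579243]
step 2: x' = x̄ + K·y = [71747897/346316972, -243100787/346316972]
step 2: P' = (I − K·H)·P̄ = [1406556895/346316972 -410975469/346316972; -410975469/346316972 194246687/346316972]

step 0: x' = [-1919/352, 887/352], P' = [10567/352 -3455/352; -3455/352 1207/352]
step 1: x' = [114155/61828, -1405/4756], P' = [3761507/927420 -16909/14268; -16909/14268 8011/14268]
step 2: x' = [71747897/346316972, -243100787/346316972], P' = [1406556895/346316972 -410975469/346316972; -410975469/346316972 194246687/346316972]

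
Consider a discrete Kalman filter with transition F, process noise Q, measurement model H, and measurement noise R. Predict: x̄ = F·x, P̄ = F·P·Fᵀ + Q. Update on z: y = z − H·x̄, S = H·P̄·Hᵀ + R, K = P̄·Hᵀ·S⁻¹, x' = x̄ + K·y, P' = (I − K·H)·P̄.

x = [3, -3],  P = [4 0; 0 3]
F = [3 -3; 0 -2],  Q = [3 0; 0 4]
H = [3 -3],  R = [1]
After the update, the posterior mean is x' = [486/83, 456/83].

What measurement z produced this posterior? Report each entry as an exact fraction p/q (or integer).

x̄ = F·x = [18, 6]
P̄ = F·P·Fᵀ + Q = [66 18; 18 16]
S = H·P̄·Hᵀ + R = [415]
K = P̄·Hᵀ·S⁻¹ = [144/415; 6/415]
x' − x̄ = [-1008/83, -42/83] = K·y
y = (KᵀK)⁻¹·Kᵀ·(x' − x̄) = [-35]
z = y + H·x̄ = [-35] + [36] = [1]

z = [1]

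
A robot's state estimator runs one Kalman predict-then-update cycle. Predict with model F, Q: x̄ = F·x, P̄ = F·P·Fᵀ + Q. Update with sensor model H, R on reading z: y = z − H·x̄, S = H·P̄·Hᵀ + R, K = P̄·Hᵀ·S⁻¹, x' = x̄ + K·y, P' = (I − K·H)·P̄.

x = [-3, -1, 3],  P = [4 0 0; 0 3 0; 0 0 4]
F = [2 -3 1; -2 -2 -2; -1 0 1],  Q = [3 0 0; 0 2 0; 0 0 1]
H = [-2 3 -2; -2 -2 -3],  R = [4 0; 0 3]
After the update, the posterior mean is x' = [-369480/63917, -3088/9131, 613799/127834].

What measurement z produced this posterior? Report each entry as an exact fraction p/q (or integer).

x̄ = F·x = [0, 2, 6]
P̄ = F·P·Fᵀ + Q = [50 -6 -4; -6 46 0; -4 0 9]
S = H·P̄·Hᵀ + R = [694 -50; -50 372]
K = P̄·Hᵀ·S⁻¹ = [-11180/63917 -14561/63917; 1850/9131 -1715/9131; -2335/127834 -6843/127834]
x' − x̄ = [-369480/63917, -21350/9131, -153205/127834] = K·y
y = (KᵀK)⁻¹·Kᵀ·(x' − x̄) = [7, 20]
z = y + H·x̄ = [7, 20] + [-6, -22] = [1, -2]

z = [1, -2]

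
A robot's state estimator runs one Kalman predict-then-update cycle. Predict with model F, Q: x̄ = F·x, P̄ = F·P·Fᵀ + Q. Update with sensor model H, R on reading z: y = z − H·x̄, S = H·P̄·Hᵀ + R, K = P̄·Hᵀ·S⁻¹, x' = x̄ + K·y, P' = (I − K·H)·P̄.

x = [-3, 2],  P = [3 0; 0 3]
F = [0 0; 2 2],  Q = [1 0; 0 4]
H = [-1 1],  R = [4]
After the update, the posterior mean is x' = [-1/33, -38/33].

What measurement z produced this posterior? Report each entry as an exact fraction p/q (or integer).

z = [-1]

x̄ = F·x = [0, -2]
P̄ = F·P·Fᵀ + Q = [1 0; 0 28]
S = H·P̄·Hᵀ + R = [33]
K = P̄·Hᵀ·S⁻¹ = [-1/33; 28/33]
x' − x̄ = [-1/33, 28/33] = K·y
y = (KᵀK)⁻¹·Kᵀ·(x' − x̄) = [1]
z = y + H·x̄ = [1] + [-2] = [-1]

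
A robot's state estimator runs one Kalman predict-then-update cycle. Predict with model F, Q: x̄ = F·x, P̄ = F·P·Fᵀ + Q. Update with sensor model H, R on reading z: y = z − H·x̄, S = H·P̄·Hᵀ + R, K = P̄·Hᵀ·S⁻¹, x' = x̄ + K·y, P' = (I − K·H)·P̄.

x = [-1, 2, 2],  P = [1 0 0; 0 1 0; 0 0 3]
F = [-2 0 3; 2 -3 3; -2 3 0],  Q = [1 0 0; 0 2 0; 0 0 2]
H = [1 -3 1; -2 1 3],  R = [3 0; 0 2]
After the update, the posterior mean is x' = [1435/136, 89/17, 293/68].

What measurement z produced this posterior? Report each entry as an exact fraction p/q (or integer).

z = [-1, -3]

x̄ = F·x = [8, -2, 8]
P̄ = F·P·Fᵀ + Q = [32 23 4; 23 42 -13; 4 -13 15]
S = H·P̄·Hᵀ + R = [376 124; 124 89]
K = P̄·Hᵀ·S⁻¹ = [659/18088 -1703/4522; -624/2261 -223/2261; 1093/9044 229/2261]
x' − x̄ = [347/136, 123/17, -251/68] = K·y
y = (KᵀK)⁻¹·Kᵀ·(x' − x̄) = [-23, -9]
z = y + H·x̄ = [-23, -9] + [22, 6] = [-1, -3]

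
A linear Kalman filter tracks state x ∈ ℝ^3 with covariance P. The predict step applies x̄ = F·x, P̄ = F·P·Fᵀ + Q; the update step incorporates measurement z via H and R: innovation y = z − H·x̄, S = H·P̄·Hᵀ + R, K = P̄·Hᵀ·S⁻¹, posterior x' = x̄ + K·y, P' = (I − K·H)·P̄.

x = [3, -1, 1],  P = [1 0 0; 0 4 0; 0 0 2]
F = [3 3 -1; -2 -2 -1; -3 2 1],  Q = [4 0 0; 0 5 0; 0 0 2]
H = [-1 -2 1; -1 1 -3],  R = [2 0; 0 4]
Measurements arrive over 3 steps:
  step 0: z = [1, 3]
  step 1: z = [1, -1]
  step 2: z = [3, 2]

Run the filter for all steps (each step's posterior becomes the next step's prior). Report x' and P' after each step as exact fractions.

step 0: x̄ = F·x = [5, -5, -10]
step 0: P̄ = F·P·Fᵀ + Q = [51 -28 13; -28 27 -12; 13 -12 29]
step 0: y = z − H·x̄ = [6, -17]
step 0: S = H·P̄·Hᵀ + R = [100 -176; -176 549]
step 0: K = P̄·Hᵀ·S⁻¹ = [-5443/11962 -2158/5981; -2423/11962 603/5981; 562/5981 -1040/5981]
step 0: x' = x̄ + K·y = [50262/5981, -47425/5981, -38758/5981]
step 0: P' = (I − K·H)·P̄ = [99374/5981 -74507/5981 -55083/5981; -74507/5981 60577/5981 44224/5981; -55083/5981 44224/5981 34489/5981]
step 1: x̄ = F·x = [47269/5981, 33084/5981, -284394/5981]
step 1: P̄ = F·P·Fᵀ + Q = [222000/5981 -20274/5981 -628146/5981; -20274/5981 64706/5981 -61546/5981; -628146/5981 -61546/5981 2584603/5981]
step 1: y = z − H·x̄ = [403812/5981, -844978/5981]
step 1: S = H·P̄·Hᵀ + R = [4498769/5981 -9368609/5981; -9368609/5981 20213005/5981]
step 1: K = P̄·Hᵀ·S⁻¹ = [-81893997/264404422 -16476393/264404422; -77252209/264404422 -32279097/264404422; 3896501/132202211 -45201598/132202211]
step 1: x' = x̄ + K·y = [-555881666/132202211, 403554063/132202211, 362864762/132202211]
step 1: P' = (I − K·H)·P̄ = [1626275283/132202211 -1245293271/132202211 -946205256/132202211; -1245293271/132202211 1055497581/132202211 788449682/132202211; -946205256/132202211 788449682/132202211 638487110/132202211]
step 2: x̄ = F·x = [-819847571/132202211, -58209556/132202211, 2837617886/132202211]
step 2: P̄ = F·P·Fᵀ + Q = [3834506296/132202211 -350875248/132202211 -10094881212/132202211; -350875248/132202211 1433221157/132202211 -1693416262/132202211; -10094881212/132202211 -1693416262/132202211 43535908919/132202211]
step 2: y = z − H·x̄ = [-3377277936/132202211, 8015620065/132202211]
step 2: S = H·P̄·Hᵀ + R = [78927630745/132202211 -162034214281/132202211; -162034214281/132202211 347912677364/132202211]
step 2: K = P̄·Hᵀ·S⁻¹ = [-2822109999756/9113589884129 -630676660312/9113589884129; -2663343346411/9113589884129 -1060593486843/9113589884129; 268967836823/9113589884129 -3075932062560/9113589884129]
step 2: x' = x̄ + K·y = [-22662020284793/9113589884129, -279584846293/9113589884129, 2246586941306/9113589884129]
step 2: P' = (I − K·H)·P̄ = [106476786216056/9113589884129 -81290355644888/9113589884129 -61748145073232/9113589884129; -81290355644888/9113589884129 69076771321078/9113589884129 51536500304446/9113589884129; -61748145073232/9113589884129 51536500304446/9113589884129 41862791209306/9113589884129]

step 0: x' = [50262/5981, -47425/5981, -38758/5981], P' = [99374/5981 -74507/5981 -55083/5981; -74507/5981 60577/5981 44224/5981; -55083/5981 44224/5981 34489/5981]
step 1: x' = [-555881666/132202211, 403554063/132202211, 362864762/132202211], P' = [1626275283/132202211 -1245293271/132202211 -946205256/132202211; -1245293271/132202211 1055497581/132202211 788449682/132202211; -946205256/132202211 788449682/132202211 638487110/132202211]
step 2: x' = [-22662020284793/9113589884129, -279584846293/9113589884129, 2246586941306/9113589884129], P' = [106476786216056/9113589884129 -81290355644888/9113589884129 -61748145073232/9113589884129; -81290355644888/9113589884129 69076771321078/9113589884129 51536500304446/9113589884129; -61748145073232/9113589884129 51536500304446/9113589884129 41862791209306/9113589884129]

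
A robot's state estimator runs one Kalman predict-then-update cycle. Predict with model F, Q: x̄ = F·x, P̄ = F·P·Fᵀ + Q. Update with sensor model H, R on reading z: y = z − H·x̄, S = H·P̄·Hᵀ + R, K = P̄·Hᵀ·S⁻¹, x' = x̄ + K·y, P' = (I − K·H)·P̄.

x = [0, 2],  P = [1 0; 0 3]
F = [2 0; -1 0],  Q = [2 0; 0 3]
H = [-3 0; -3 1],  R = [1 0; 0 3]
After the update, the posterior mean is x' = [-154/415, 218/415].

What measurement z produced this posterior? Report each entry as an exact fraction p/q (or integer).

z = [1, 2]

x̄ = F·x = [0, 0]
P̄ = F·P·Fᵀ + Q = [6 -2; -2 4]
S = H·P̄·Hᵀ + R = [55 60; 60 73]
K = P̄·Hᵀ·S⁻¹ = [-114/415 -4/83; -162/415 38/83]
x' − x̄ = [-154/415, 218/415] = K·y
y = (KᵀK)⁻¹·Kᵀ·(x' − x̄) = [1, 2]
z = y + H·x̄ = [1, 2] + [0, 0] = [1, 2]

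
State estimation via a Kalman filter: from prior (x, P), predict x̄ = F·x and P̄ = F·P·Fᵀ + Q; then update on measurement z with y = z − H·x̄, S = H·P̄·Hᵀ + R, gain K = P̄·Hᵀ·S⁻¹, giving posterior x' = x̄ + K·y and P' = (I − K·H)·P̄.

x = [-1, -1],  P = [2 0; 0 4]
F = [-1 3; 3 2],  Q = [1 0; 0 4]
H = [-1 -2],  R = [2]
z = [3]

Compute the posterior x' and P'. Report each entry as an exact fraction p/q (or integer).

x̄ = F·x = [-2, -5]
P̄ = F·P·Fᵀ + Q = [39 18; 18 38]
y = z − H·x̄ = [-9]
S = H·P̄·Hᵀ + R = [265]
K = P̄·Hᵀ·S⁻¹ = [-15/53; -94/265]
x' = x̄ + K·y = [29/53, -479/265]
P' = (I − K·H)·P̄ = [942/53 -456/53; -456/53 1234/265]

x' = [29/53, -479/265]
P' = [942/53 -456/53; -456/53 1234/265]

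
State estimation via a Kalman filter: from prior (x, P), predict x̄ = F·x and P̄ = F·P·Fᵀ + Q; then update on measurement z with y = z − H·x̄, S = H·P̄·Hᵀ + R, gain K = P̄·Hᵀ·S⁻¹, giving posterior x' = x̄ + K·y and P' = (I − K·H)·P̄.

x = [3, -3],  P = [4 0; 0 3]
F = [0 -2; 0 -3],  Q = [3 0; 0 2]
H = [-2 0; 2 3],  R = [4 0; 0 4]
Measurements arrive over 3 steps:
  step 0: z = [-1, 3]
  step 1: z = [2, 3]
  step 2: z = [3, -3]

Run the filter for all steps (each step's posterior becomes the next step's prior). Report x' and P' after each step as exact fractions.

step 0: x' = [1503/3200, 1251/1600], P' = [1059/1600 -297/800; -297/800 251/400]
step 1: x' = [-159151/331000, 179553/165500], P' = [109481/165500 -30543/82750; -30543/82750 25429/41375]
step 2: x' = [-19000953/16852000, -3664341/8426000], P' = [11147749/16852000 -3109647/8426000; -3109647/8426000 2588141/4213000]

step 0: x̄ = F·x = [6, 9]
step 0: P̄ = F·P·Fᵀ + Q = [15 18; 18 29]
step 0: y = z − H·x̄ = [11, -36]
step 0: S = H·P̄·Hᵀ + R = [64 -168; -168 541]
step 0: K = P̄·Hᵀ·S⁻¹ = [-1059/3200 21/400; 297/1600 57/200]
step 0: x' = x̄ + K·y = [1503/3200, 1251/1600]
step 0: P' = (I − K·H)·P̄ = [1059/1600 -297/800; -297/800 251/400]
step 1: x̄ = F·x = [-1251/800, -3753/1600]
step 1: P̄ = F·P·Fᵀ + Q = [551/100 753/200; 753/200 3059/400]
step 1: y = z − H·x̄ = [-451/400, 21063/1600]
step 1: S = H·P̄·Hᵀ + R = [651/25 -4463/100; -4463/100 56019/400]
step 1: K = P̄·Hᵀ·S⁻¹ = [-109481/331000 4463/82750; 30543/165500 11436/41375]
step 1: x' = x̄ + K·y = [-159151/331000, 179553/165500]
step 1: P' = (I − K·H)·P̄ = [109481/165500 -30543/82750; -30543/82750 25429/41375]
step 2: x̄ = F·x = [-179553/82750, -538659/165500]
step 2: P̄ = F·P·Fᵀ + Q = [225841/41375 152574/41375; 152574/41375 311611/41375]
step 2: y = z − H·x̄ = [-55428/41375, 1837689/165500]
step 2: S = H·P̄·Hᵀ + R = [1068864/41375 -1818808/41375; -1818808/41375 5704251/41375]
step 2: K = P̄·Hᵀ·S⁻¹ = [-11147749/33704000 227351/4213000; 3109647/16852000 581847/2106500]
step 2: x' = x̄ + K·y = [-19000953/16852000, -3664341/8426000]
step 2: P' = (I − K·H)·P̄ = [11147749/16852000 -3109647/8426000; -3109647/8426000 2588141/4213000]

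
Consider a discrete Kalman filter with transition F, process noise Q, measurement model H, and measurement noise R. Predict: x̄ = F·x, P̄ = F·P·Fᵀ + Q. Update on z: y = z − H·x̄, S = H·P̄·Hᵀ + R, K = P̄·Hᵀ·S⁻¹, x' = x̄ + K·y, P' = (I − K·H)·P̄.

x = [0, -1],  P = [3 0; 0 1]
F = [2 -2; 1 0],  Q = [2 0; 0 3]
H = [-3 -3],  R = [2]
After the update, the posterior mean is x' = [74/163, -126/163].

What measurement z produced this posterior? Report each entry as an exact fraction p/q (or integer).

x̄ = F·x = [2, 0]
P̄ = F·P·Fᵀ + Q = [18 6; 6 6]
S = H·P̄·Hᵀ + R = [326]
K = P̄·Hᵀ·S⁻¹ = [-36/163; -18/163]
x' − x̄ = [-252/163, -126/163] = K·y
y = (KᵀK)⁻¹·Kᵀ·(x' − x̄) = [7]
z = y + H·x̄ = [7] + [-6] = [1]

z = [1]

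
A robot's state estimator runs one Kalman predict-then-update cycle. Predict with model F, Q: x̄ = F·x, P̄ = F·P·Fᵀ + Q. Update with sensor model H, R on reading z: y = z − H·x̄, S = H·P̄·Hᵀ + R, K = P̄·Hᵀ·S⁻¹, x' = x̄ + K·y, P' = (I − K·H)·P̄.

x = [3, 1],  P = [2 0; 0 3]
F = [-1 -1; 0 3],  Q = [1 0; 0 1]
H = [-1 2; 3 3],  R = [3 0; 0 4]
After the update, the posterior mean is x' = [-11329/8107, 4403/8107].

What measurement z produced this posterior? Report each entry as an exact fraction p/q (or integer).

x̄ = F·x = [-4, 3]
P̄ = F·P·Fᵀ + Q = [6 -9; -9 28]
S = H·P̄·Hᵀ + R = [157 123; 123 148]
K = P̄·Hᵀ·S⁻¹ = [-2445/8107 1539/8107; 2609/8107 954/8107]
x' − x̄ = [21099/8107, -19918/8107] = K·y
y = (KᵀK)⁻¹·Kᵀ·(x' − x̄) = [-8, 1]
z = y + H·x̄ = [-8, 1] + [10, -3] = [2, -2]

z = [2, -2]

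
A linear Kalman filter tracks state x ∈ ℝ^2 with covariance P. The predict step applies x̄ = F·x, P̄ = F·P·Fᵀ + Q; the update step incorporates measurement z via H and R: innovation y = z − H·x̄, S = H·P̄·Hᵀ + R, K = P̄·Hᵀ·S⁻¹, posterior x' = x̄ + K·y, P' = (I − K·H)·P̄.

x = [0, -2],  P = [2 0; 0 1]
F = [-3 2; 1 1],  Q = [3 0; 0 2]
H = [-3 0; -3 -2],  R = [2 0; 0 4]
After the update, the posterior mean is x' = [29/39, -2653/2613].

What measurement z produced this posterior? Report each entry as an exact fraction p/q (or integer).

x̄ = F·x = [-4, -2]
P̄ = F·P·Fᵀ + Q = [25 -4; -4 5]
S = H·P̄·Hᵀ + R = [227 201; 201 201]
K = P̄·Hᵀ·S⁻¹ = [-4/13 -1/39; 5/13 -979/2613]
x' − x̄ = [185/39, 2573/2613] = K·y
y = (KᵀK)⁻¹·Kᵀ·(x' − x̄) = [-14, -17]
z = y + H·x̄ = [-14, -17] + [12, 16] = [-2, -1]

z = [-2, -1]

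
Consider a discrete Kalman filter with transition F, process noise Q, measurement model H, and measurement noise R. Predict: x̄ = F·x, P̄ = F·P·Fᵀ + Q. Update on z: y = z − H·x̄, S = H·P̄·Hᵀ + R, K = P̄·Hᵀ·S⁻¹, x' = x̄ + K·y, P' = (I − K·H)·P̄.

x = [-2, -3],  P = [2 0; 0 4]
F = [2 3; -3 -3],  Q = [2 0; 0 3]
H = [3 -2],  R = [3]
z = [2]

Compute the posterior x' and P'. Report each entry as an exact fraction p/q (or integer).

x' = [247/407, -1/407]
P' = [470/407 588/407; 588/407 1011/407]

x̄ = F·x = [-13, 15]
P̄ = F·P·Fᵀ + Q = [46 -48; -48 57]
y = z − H·x̄ = [71]
S = H·P̄·Hᵀ + R = [1221]
K = P̄·Hᵀ·S⁻¹ = [78/407; -86/407]
x' = x̄ + K·y = [247/407, -1/407]
P' = (I − K·H)·P̄ = [470/407 588/407; 588/407 1011/407]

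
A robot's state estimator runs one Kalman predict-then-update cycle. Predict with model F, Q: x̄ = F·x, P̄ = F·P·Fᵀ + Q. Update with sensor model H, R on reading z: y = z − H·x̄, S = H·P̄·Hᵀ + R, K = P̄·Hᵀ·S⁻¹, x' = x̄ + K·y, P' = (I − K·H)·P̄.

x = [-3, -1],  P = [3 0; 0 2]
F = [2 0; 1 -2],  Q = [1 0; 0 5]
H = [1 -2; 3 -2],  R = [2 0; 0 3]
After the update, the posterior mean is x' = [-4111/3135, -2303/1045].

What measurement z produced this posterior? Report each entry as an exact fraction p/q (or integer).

z = [3, 1]

x̄ = F·x = [-6, -1]
P̄ = F·P·Fᵀ + Q = [13 6; 6 16]
S = H·P̄·Hᵀ + R = [55 55; 55 112]
K = P̄·Hᵀ·S⁻¹ = [-1373/3135 26/57; -714/1045 4/19]
x' − x̄ = [14699/3135, -1258/1045] = K·y
y = (KᵀK)⁻¹·Kᵀ·(x' − x̄) = [7, 17]
z = y + H·x̄ = [7, 17] + [-4, -16] = [3, 1]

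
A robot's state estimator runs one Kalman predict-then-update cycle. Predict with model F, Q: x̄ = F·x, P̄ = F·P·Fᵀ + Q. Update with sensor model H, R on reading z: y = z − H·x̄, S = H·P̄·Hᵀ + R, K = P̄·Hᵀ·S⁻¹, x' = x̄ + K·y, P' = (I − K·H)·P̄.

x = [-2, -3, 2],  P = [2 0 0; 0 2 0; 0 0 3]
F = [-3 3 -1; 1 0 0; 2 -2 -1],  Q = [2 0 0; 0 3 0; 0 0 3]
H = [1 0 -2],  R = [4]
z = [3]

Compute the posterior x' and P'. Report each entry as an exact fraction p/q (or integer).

x̄ = F·x = [-5, -2, 0]
P̄ = F·P·Fᵀ + Q = [41 -6 -21; -6 5 4; -21 4 22]
y = z − H·x̄ = [8]
S = H·P̄·Hᵀ + R = [217]
K = P̄·Hᵀ·S⁻¹ = [83/217; -2/31; -65/217]
x' = x̄ + K·y = [-421/217, -78/31, -520/217]
P' = (I − K·H)·P̄ = [2008/217 -20/31 838/217; -20/31 127/31 -6/31; 838/217 -6/31 549/217]

x' = [-421/217, -78/31, -520/217]
P' = [2008/217 -20/31 838/217; -20/31 127/31 -6/31; 838/217 -6/31 549/217]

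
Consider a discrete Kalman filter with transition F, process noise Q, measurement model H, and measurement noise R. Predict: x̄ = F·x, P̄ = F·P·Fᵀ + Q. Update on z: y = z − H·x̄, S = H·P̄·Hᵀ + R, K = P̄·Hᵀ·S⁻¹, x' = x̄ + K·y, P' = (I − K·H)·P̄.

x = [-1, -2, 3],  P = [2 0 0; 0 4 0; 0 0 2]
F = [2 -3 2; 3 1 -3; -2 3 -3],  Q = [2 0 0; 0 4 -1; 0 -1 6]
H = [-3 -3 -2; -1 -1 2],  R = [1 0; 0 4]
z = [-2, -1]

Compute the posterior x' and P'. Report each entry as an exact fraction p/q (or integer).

x̄ = F·x = [10, -14, -13]
P̄ = F·P·Fᵀ + Q = [54 -12 -56; -12 44 17; -56 17 68]
y = z − H·x̄ = [-40, 21]
S = H·P̄·Hᵀ + R = [471 106; 106 506]
K = P̄·Hᵀ·S⁻¹ = [924/22709 -7105/22709; -32996/113545 7361/113545; -14082/113545 84439/227090]
x' = x̄ + K·y = [40925/22709, -115209/113545, -52391/227090]
P' = (I − K·H)·P̄ = [145052/22709 -138178/22709 -10773/22709; -138178/22709 691778/113545 15166/113545; -10773/22709 15166/113545 130179/227090]

x' = [40925/22709, -115209/113545, -52391/227090]
P' = [145052/22709 -138178/22709 -10773/22709; -138178/22709 691778/113545 15166/113545; -10773/22709 15166/113545 130179/227090]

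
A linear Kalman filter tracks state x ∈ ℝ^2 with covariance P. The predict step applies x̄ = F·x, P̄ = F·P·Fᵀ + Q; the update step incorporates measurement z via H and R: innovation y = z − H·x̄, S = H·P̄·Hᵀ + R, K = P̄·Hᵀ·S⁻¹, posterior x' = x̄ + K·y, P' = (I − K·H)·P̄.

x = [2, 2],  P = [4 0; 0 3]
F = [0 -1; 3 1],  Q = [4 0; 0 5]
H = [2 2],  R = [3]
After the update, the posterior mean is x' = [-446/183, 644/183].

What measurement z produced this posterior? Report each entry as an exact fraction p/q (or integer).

x̄ = F·x = [-2, 8]
P̄ = F·P·Fᵀ + Q = [7 -3; -3 44]
S = H·P̄·Hᵀ + R = [183]
K = P̄·Hᵀ·S⁻¹ = [8/183; 82/183]
x' − x̄ = [-80/183, -820/183] = K·y
y = (KᵀK)⁻¹·Kᵀ·(x' − x̄) = [-10]
z = y + H·x̄ = [-10] + [12] = [2]

z = [2]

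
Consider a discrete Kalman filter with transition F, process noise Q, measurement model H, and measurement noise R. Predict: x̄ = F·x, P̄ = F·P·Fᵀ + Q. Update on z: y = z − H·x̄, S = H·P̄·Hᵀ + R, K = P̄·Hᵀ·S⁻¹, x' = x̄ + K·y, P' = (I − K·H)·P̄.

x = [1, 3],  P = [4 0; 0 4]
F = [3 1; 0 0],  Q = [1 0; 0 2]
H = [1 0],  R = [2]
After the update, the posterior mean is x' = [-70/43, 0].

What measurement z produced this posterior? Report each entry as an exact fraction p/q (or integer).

z = [-2]

x̄ = F·x = [6, 0]
P̄ = F·P·Fᵀ + Q = [41 0; 0 2]
S = H·P̄·Hᵀ + R = [43]
K = P̄·Hᵀ·S⁻¹ = [41/43; 0]
x' − x̄ = [-328/43, 0] = K·y
y = (KᵀK)⁻¹·Kᵀ·(x' − x̄) = [-8]
z = y + H·x̄ = [-8] + [6] = [-2]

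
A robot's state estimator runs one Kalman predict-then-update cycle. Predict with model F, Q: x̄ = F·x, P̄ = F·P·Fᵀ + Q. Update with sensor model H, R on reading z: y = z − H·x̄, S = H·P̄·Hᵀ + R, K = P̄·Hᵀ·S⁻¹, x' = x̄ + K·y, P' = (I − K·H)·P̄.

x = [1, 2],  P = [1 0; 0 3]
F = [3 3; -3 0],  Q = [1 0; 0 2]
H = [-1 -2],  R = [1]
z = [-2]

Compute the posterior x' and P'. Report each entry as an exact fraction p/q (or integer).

x' = [395/46, -151/46]
P' = [1341/46 -661/46; -661/46 337/46]

x̄ = F·x = [9, -3]
P̄ = F·P·Fᵀ + Q = [37 -9; -9 11]
y = z − H·x̄ = [1]
S = H·P̄·Hᵀ + R = [46]
K = P̄·Hᵀ·S⁻¹ = [-19/46; -13/46]
x' = x̄ + K·y = [395/46, -151/46]
P' = (I − K·H)·P̄ = [1341/46 -661/46; -661/46 337/46]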